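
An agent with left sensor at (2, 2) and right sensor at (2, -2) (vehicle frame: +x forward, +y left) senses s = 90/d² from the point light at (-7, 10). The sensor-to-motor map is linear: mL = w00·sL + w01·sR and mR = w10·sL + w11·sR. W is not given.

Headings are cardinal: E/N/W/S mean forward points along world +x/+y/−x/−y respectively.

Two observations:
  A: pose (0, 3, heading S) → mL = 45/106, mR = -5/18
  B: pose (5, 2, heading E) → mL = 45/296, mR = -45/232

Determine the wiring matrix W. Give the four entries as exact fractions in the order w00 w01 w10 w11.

0 1/2 -1/2 0

obs A: pose=(0,3,S) → sL=5/9, sR=45/53, mL=45/106, mR=-5/18
obs B: pose=(5,2,E) → sL=45/116, sR=45/148, mL=45/296, mR=-45/232
sensor matrix S = [[5/9, 45/53], [45/116, 45/148]]; det S = -9125/56869
solve [mL_A; mL_B] = S·[w00; w01] and [mR_A; mR_B] = S·[w10; w11]:
  w00 = 0, w01 = 1/2, w10 = -1/2, w11 = 0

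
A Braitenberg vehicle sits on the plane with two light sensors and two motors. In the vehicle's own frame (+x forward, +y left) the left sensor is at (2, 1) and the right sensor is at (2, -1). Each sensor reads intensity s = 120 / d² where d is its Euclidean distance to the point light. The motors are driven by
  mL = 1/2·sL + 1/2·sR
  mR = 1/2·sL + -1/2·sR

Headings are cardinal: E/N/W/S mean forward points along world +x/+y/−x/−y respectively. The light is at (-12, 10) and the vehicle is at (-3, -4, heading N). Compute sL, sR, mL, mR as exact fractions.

15/26 30/61 1695/3172 135/3172

left sensor world pos  = (-4, -2); dL² = 208
right sensor world pos = (-2, -2); dR² = 244
sL = 120/208 = 15/26
sR = 120/244 = 30/61
mL = 1/2·sL + 1/2·sR = 1695/3172
mR = 1/2·sL + -1/2·sR = 135/3172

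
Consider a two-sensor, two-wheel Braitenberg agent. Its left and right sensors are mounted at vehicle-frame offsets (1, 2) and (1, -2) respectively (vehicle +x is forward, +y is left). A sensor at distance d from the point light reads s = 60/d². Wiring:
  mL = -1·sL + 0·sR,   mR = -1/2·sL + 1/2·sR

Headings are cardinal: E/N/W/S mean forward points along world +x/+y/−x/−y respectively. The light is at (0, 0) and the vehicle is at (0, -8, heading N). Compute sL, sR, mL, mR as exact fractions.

left sensor world pos  = (-2, -7); dL² = 53
right sensor world pos = (2, -7); dR² = 53
sL = 60/53 = 60/53
sR = 60/53 = 60/53
mL = -1·sL + 0·sR = -60/53
mR = -1/2·sL + 1/2·sR = 0

60/53 60/53 -60/53 0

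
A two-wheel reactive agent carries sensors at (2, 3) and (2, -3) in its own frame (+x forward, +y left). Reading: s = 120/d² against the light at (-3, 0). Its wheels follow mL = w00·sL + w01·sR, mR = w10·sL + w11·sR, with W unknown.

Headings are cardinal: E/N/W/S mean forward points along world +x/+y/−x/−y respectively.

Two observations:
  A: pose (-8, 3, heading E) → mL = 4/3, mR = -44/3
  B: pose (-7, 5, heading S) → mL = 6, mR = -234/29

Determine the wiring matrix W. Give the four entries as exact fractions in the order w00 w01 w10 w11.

1/2 0 -1/2 -1

obs A: pose=(-8,3,E) → sL=8/3, sR=40/3, mL=4/3, mR=-44/3
obs B: pose=(-7,5,S) → sL=12, sR=60/29, mL=6, mR=-234/29
sensor matrix S = [[8/3, 40/3], [12, 60/29]]; det S = -4480/29
solve [mL_A; mL_B] = S·[w00; w01] and [mR_A; mR_B] = S·[w10; w11]:
  w00 = 1/2, w01 = 0, w10 = -1/2, w11 = -1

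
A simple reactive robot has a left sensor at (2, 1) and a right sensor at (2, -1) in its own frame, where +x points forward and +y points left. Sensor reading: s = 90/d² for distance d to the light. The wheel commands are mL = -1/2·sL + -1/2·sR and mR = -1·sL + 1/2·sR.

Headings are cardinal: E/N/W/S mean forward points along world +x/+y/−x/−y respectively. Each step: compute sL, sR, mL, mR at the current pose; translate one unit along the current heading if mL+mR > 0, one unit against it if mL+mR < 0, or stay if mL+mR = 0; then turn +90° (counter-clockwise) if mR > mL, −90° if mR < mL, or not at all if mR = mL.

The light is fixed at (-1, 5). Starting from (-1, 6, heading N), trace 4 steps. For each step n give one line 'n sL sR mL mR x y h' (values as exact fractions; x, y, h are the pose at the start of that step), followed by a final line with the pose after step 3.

0 9 9 -9 -9/2 -1 6 N
1 18 18 -18 -9 -1 5 W
2 45/4 45/2 -135/8 0 0 5 S
3 90/13 10 -110/13 -25/13 0 6 E
final -1 6 N

n=0: pose=(-1,6,N); sL=9, sR=9; mL=-9, mR=-9/2; mL+mR=-27/2 → advance -1; mR−mL=9/2 → turn +1·90°
n=1: pose=(-1,5,W); sL=18, sR=18; mL=-18, mR=-9; mL+mR=-27 → advance -1; mR−mL=9 → turn +1·90°
n=2: pose=(0,5,S); sL=45/4, sR=45/2; mL=-135/8, mR=0; mL+mR=-135/8 → advance -1; mR−mL=135/8 → turn +1·90°
n=3: pose=(0,6,E); sL=90/13, sR=10; mL=-110/13, mR=-25/13; mL+mR=-135/13 → advance -1; mR−mL=85/13 → turn +1·90°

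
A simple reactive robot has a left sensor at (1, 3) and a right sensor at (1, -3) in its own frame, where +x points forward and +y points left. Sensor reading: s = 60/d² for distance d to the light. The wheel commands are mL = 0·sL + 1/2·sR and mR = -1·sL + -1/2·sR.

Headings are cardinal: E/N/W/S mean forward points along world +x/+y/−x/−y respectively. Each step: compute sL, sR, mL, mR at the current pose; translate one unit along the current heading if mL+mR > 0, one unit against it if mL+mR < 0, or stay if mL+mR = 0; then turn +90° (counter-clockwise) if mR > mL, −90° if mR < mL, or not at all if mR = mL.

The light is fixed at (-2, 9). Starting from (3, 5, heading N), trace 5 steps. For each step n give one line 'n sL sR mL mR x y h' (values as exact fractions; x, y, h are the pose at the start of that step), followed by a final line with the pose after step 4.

n=0: pose=(3,5,N); sL=60/13, sR=60/73; mL=30/73, mR=-4770/949; mL+mR=-60/13 → advance -1; mR−mL=-5160/949 → turn -1·90°
n=1: pose=(3,4,E); sL=3/2, sR=3/5; mL=3/10, mR=-9/5; mL+mR=-3/2 → advance -1; mR−mL=-21/10 → turn -1·90°
n=2: pose=(2,4,S); sL=12/17, sR=60/37; mL=30/37, mR=-954/629; mL+mR=-12/17 → advance -1; mR−mL=-1464/629 → turn -1·90°
n=3: pose=(2,5,W); sL=30/29, sR=6; mL=3, mR=-117/29; mL+mR=-30/29 → advance -1; mR−mL=-204/29 → turn -1·90°
n=4: pose=(3,5,N); sL=60/13, sR=60/73; mL=30/73, mR=-4770/949; mL+mR=-60/13 → advance -1; mR−mL=-5160/949 → turn -1·90°

0 60/13 60/73 30/73 -4770/949 3 5 N
1 3/2 3/5 3/10 -9/5 3 4 E
2 12/17 60/37 30/37 -954/629 2 4 S
3 30/29 6 3 -117/29 2 5 W
4 60/13 60/73 30/73 -4770/949 3 5 N
final 3 4 E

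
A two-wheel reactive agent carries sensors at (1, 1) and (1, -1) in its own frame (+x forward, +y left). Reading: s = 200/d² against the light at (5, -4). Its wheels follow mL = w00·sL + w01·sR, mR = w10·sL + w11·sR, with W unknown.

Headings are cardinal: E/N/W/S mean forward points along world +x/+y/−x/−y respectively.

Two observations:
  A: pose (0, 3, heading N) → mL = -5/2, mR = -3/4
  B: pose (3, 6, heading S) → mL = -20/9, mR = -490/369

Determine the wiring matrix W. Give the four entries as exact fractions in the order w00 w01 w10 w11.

0 -1 -1 1/2

obs A: pose=(0,3,N) → sL=2, sR=5/2, mL=-5/2, mR=-3/4
obs B: pose=(3,6,S) → sL=100/41, sR=20/9, mL=-20/9, mR=-490/369
sensor matrix S = [[2, 5/2], [100/41, 20/9]]; det S = -610/369
solve [mL_A; mL_B] = S·[w00; w01] and [mR_A; mR_B] = S·[w10; w11]:
  w00 = 0, w01 = -1, w10 = -1, w11 = 1/2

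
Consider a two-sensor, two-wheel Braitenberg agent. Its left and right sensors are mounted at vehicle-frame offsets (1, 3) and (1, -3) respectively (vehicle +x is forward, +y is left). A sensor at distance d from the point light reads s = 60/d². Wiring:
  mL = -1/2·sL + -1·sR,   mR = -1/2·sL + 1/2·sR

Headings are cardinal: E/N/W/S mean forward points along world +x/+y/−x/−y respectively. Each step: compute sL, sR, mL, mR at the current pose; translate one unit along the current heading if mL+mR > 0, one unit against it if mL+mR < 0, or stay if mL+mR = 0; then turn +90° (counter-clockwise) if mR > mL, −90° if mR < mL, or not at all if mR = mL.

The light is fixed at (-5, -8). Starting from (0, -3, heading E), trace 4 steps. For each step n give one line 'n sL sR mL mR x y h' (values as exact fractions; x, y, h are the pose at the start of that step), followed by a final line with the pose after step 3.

0 3/5 3/2 -9/5 9/20 0 -3 E
1 60/37 12/17 -954/629 -288/629 -1 -3 N
2 6 30/29 -117/29 -72/29 -1 -4 W
3 60/73 60/13 -4770/949 1800/949 0 -4 S
final 0 -3 E

n=0: pose=(0,-3,E); sL=3/5, sR=3/2; mL=-9/5, mR=9/20; mL+mR=-27/20 → advance -1; mR−mL=9/4 → turn +1·90°
n=1: pose=(-1,-3,N); sL=60/37, sR=12/17; mL=-954/629, mR=-288/629; mL+mR=-1242/629 → advance -1; mR−mL=18/17 → turn +1·90°
n=2: pose=(-1,-4,W); sL=6, sR=30/29; mL=-117/29, mR=-72/29; mL+mR=-189/29 → advance -1; mR−mL=45/29 → turn +1·90°
n=3: pose=(0,-4,S); sL=60/73, sR=60/13; mL=-4770/949, mR=1800/949; mL+mR=-2970/949 → advance -1; mR−mL=90/13 → turn +1·90°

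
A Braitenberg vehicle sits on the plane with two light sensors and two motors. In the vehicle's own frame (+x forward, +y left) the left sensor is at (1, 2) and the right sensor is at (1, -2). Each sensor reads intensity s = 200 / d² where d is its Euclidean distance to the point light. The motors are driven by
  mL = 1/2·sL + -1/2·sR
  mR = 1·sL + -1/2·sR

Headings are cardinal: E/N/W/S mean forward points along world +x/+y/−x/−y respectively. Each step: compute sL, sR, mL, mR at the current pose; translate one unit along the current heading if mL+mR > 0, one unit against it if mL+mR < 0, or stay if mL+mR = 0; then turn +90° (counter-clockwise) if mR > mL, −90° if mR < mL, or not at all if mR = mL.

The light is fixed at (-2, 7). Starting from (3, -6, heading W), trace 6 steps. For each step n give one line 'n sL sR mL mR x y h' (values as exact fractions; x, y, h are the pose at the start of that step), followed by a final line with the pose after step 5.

n=0: pose=(3,-6,W); sL=200/241, sR=200/137; mL=-10400/33017, mR=3300/33017; mL+mR=-7100/33017 → advance -1; mR−mL=100/241 → turn +1·90°
n=1: pose=(4,-6,S); sL=10/13, sR=50/53; mL=-60/689, mR=205/689; mL+mR=145/689 → advance +1; mR−mL=5/13 → turn +1·90°
n=2: pose=(4,-7,E); sL=200/193, sR=40/61; mL=2240/11773, mR=8340/11773; mL+mR=10580/11773 → advance +1; mR−mL=100/193 → turn +1·90°
n=3: pose=(5,-7,N); sL=100/97, sR=4/5; mL=56/485, mR=306/485; mL+mR=362/485 → advance +1; mR−mL=50/97 → turn +1·90°
n=4: pose=(5,-6,W); sL=200/261, sR=200/157; mL=-10400/40977, mR=5300/40977; mL+mR=-1700/13659 → advance -1; mR−mL=100/261 → turn +1·90°
n=5: pose=(6,-6,S); sL=25/37, sR=25/29; mL=-100/1073, mR=525/2146; mL+mR=325/2146 → advance +1; mR−mL=25/74 → turn +1·90°

0 200/241 200/137 -10400/33017 3300/33017 3 -6 W
1 10/13 50/53 -60/689 205/689 4 -6 S
2 200/193 40/61 2240/11773 8340/11773 4 -7 E
3 100/97 4/5 56/485 306/485 5 -7 N
4 200/261 200/157 -10400/40977 5300/40977 5 -6 W
5 25/37 25/29 -100/1073 525/2146 6 -6 S
final 6 -7 E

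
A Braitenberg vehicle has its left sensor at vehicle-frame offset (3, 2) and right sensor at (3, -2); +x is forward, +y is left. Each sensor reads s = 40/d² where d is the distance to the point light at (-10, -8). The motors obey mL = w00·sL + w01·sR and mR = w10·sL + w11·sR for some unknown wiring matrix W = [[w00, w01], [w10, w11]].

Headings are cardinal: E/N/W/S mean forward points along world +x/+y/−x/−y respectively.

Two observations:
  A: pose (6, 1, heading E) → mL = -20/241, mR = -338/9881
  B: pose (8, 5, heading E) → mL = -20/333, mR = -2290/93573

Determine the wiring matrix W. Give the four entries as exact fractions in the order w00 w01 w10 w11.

-1 0 -1 1/2

obs A: pose=(6,1,E) → sL=20/241, sR=4/41, mL=-20/241, mR=-338/9881
obs B: pose=(8,5,E) → sL=20/333, sR=20/281, mL=-20/333, mR=-2290/93573
sensor matrix S = [[20/241, 4/41], [20/333, 20/281]]; det S = 43520/924594813
solve [mL_A; mL_B] = S·[w00; w01] and [mR_A; mR_B] = S·[w10; w11]:
  w00 = -1, w01 = 0, w10 = -1, w11 = 1/2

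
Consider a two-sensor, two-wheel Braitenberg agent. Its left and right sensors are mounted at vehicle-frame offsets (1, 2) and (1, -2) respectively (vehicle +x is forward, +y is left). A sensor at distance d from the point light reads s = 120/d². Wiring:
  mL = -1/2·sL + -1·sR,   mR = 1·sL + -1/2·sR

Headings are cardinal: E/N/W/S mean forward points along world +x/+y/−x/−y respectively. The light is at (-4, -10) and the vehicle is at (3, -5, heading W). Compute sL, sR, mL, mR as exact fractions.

left sensor world pos  = (2, -7); dL² = 45
right sensor world pos = (2, -3); dR² = 85
sL = 120/45 = 8/3
sR = 120/85 = 24/17
mL = -1/2·sL + -1·sR = -140/51
mR = 1·sL + -1/2·sR = 100/51

8/3 24/17 -140/51 100/51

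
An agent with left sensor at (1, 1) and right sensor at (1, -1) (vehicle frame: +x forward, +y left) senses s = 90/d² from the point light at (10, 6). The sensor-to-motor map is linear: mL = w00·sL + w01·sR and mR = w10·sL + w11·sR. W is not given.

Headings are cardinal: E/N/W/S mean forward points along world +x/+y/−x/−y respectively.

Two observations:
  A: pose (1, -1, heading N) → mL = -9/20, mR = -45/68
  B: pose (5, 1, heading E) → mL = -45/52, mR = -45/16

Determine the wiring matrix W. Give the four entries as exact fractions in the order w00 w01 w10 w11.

0 -1/2 -1 0

obs A: pose=(1,-1,N) → sL=45/68, sR=9/10, mL=-9/20, mR=-45/68
obs B: pose=(5,1,E) → sL=45/16, sR=45/26, mL=-45/52, mR=-45/16
sensor matrix S = [[45/68, 9/10], [45/16, 45/26]]; det S = -9801/7072
solve [mL_A; mL_B] = S·[w00; w01] and [mR_A; mR_B] = S·[w10; w11]:
  w00 = 0, w01 = -1/2, w10 = -1, w11 = 0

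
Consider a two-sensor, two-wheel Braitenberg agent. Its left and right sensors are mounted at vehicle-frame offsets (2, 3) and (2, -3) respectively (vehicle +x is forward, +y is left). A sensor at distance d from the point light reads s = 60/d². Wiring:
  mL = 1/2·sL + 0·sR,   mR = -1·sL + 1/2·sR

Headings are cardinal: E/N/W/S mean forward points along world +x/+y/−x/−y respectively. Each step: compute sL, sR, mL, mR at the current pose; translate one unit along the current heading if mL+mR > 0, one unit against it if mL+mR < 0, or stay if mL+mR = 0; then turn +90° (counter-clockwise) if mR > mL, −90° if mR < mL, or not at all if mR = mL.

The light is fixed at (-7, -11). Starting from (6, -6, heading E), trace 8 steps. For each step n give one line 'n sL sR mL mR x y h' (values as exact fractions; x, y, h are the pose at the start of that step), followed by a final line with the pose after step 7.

0 60/289 60/229 30/289 -5070/66181 6 -6 E
1 30/149 6/13 15/149 57/1937 7 -6 S
2 12/29 60/193 6/29 -1446/5597 7 -7 W
3 1/3 1/6 1/6 -1/4 8 -7 N
4 12/65 60/289 6/65 -1518/18785 8 -8 E
5 30/181 6/17 15/181 33/3077 9 -8 S
6 60/197 60/221 30/197 -7350/43537 9 -9 W
7 15/53 15/104 15/106 -2325/11024 10 -9 N
final 10 -10 E

n=0: pose=(6,-6,E); sL=60/289, sR=60/229; mL=30/289, mR=-5070/66181; mL+mR=1800/66181 → advance +1; mR−mL=-11940/66181 → turn -1·90°
n=1: pose=(7,-6,S); sL=30/149, sR=6/13; mL=15/149, mR=57/1937; mL+mR=252/1937 → advance +1; mR−mL=-138/1937 → turn -1·90°
n=2: pose=(7,-7,W); sL=12/29, sR=60/193; mL=6/29, mR=-1446/5597; mL+mR=-288/5597 → advance -1; mR−mL=-2604/5597 → turn -1·90°
n=3: pose=(8,-7,N); sL=1/3, sR=1/6; mL=1/6, mR=-1/4; mL+mR=-1/12 → advance -1; mR−mL=-5/12 → turn -1·90°
n=4: pose=(8,-8,E); sL=12/65, sR=60/289; mL=6/65, mR=-1518/18785; mL+mR=216/18785 → advance +1; mR−mL=-3252/18785 → turn -1·90°
n=5: pose=(9,-8,S); sL=30/181, sR=6/17; mL=15/181, mR=33/3077; mL+mR=288/3077 → advance +1; mR−mL=-222/3077 → turn -1·90°
n=6: pose=(9,-9,W); sL=60/197, sR=60/221; mL=30/197, mR=-7350/43537; mL+mR=-720/43537 → advance -1; mR−mL=-13980/43537 → turn -1·90°
n=7: pose=(10,-9,N); sL=15/53, sR=15/104; mL=15/106, mR=-2325/11024; mL+mR=-765/11024 → advance -1; mR−mL=-3885/11024 → turn -1·90°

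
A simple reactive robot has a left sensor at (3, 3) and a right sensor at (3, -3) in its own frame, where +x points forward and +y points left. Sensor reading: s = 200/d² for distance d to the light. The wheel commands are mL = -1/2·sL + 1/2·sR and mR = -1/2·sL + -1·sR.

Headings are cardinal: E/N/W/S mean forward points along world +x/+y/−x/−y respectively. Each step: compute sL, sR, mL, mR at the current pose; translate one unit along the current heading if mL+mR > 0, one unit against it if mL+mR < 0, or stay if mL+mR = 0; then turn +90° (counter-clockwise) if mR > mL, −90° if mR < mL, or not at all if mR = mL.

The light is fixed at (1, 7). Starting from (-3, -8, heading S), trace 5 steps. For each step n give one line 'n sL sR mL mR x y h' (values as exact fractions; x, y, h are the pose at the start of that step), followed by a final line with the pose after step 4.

n=0: pose=(-3,-8,S); sL=8/13, sR=200/373; mL=-192/4849, mR=-4092/4849; mL+mR=-4284/4849 → advance -1; mR−mL=-300/373 → turn -1·90°
n=1: pose=(-3,-7,W); sL=100/169, sR=20/17; mL=840/2873, mR=-4230/2873; mL+mR=-3390/2873 → advance -1; mR−mL=-30/17 → turn -1·90°
n=2: pose=(-2,-7,N); sL=200/157, sR=200/121; mL=3600/18997, mR=-43500/18997; mL+mR=-39900/18997 → advance -1; mR−mL=-300/121 → turn -1·90°
n=3: pose=(-2,-8,E); sL=25/18, sR=50/81; mL=-125/324, mR=-425/324; mL+mR=-275/162 → advance -1; mR−mL=-25/27 → turn -1·90°
n=4: pose=(-3,-8,S); sL=8/13, sR=200/373; mL=-192/4849, mR=-4092/4849; mL+mR=-4284/4849 → advance -1; mR−mL=-300/373 → turn -1·90°

0 8/13 200/373 -192/4849 -4092/4849 -3 -8 S
1 100/169 20/17 840/2873 -4230/2873 -3 -7 W
2 200/157 200/121 3600/18997 -43500/18997 -2 -7 N
3 25/18 50/81 -125/324 -425/324 -2 -8 E
4 8/13 200/373 -192/4849 -4092/4849 -3 -8 S
final -3 -7 W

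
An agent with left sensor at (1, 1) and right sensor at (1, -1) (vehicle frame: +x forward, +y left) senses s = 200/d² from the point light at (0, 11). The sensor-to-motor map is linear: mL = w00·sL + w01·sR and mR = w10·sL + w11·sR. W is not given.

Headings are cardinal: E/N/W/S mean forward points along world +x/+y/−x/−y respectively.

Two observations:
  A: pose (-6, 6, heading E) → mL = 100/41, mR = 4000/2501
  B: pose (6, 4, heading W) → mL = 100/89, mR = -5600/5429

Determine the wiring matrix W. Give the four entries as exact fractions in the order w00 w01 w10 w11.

1/2 0 1 -1

obs A: pose=(-6,6,E) → sL=200/41, sR=200/61, mL=100/41, mR=4000/2501
obs B: pose=(6,4,W) → sL=200/89, sR=200/61, mL=100/89, mR=-5600/5429
sensor matrix S = [[200/41, 200/61], [200/89, 200/61]]; det S = 1920000/222589
solve [mL_A; mL_B] = S·[w00; w01] and [mR_A; mR_B] = S·[w10; w11]:
  w00 = 1/2, w01 = 0, w10 = 1, w11 = -1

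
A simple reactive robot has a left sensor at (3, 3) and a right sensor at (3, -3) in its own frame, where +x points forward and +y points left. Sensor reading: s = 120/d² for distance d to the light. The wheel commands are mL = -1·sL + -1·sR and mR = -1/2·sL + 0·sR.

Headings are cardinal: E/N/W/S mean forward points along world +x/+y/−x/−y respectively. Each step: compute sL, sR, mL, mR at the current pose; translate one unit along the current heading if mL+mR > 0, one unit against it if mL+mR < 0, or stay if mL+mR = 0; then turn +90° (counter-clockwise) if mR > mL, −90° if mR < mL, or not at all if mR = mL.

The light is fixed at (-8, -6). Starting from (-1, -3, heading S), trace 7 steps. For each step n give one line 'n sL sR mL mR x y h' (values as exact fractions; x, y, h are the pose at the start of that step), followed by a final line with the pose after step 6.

n=0: pose=(-1,-3,S); sL=6/5, sR=15/2; mL=-87/10, mR=-3/5; mL+mR=-93/10 → advance -1; mR−mL=81/10 → turn +1·90°
n=1: pose=(-1,-2,E); sL=120/149, sR=120/101; mL=-30000/15049, mR=-60/149; mL+mR=-36060/15049 → advance -1; mR−mL=23940/15049 → turn +1·90°
n=2: pose=(-2,-2,N); sL=60/29, sR=12/13; mL=-1128/377, mR=-30/29; mL+mR=-1518/377 → advance -1; mR−mL=738/377 → turn +1·90°
n=3: pose=(-2,-3,W); sL=40/3, sR=8/3; mL=-16, mR=-20/3; mL+mR=-68/3 → advance -1; mR−mL=28/3 → turn +1·90°
n=4: pose=(-1,-3,S); sL=6/5, sR=15/2; mL=-87/10, mR=-3/5; mL+mR=-93/10 → advance -1; mR−mL=81/10 → turn +1·90°
n=5: pose=(-1,-2,E); sL=120/149, sR=120/101; mL=-30000/15049, mR=-60/149; mL+mR=-36060/15049 → advance -1; mR−mL=23940/15049 → turn +1·90°
n=6: pose=(-2,-2,N); sL=60/29, sR=12/13; mL=-1128/377, mR=-30/29; mL+mR=-1518/377 → advance -1; mR−mL=738/377 → turn +1·90°

0 6/5 15/2 -87/10 -3/5 -1 -3 S
1 120/149 120/101 -30000/15049 -60/149 -1 -2 E
2 60/29 12/13 -1128/377 -30/29 -2 -2 N
3 40/3 8/3 -16 -20/3 -2 -3 W
4 6/5 15/2 -87/10 -3/5 -1 -3 S
5 120/149 120/101 -30000/15049 -60/149 -1 -2 E
6 60/29 12/13 -1128/377 -30/29 -2 -2 N
final -2 -3 W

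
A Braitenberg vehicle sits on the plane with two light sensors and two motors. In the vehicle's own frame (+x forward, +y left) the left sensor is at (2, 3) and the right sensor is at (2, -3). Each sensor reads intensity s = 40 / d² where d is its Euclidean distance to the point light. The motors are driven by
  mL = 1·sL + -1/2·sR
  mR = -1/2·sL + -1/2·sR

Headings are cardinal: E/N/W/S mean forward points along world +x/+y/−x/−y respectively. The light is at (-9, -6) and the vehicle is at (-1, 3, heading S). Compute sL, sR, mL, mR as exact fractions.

left sensor world pos  = (2, 1); dL² = 170
right sensor world pos = (-4, 1); dR² = 74
sL = 40/170 = 4/17
sR = 40/74 = 20/37
mL = 1·sL + -1/2·sR = -22/629
mR = -1/2·sL + -1/2·sR = -244/629

4/17 20/37 -22/629 -244/629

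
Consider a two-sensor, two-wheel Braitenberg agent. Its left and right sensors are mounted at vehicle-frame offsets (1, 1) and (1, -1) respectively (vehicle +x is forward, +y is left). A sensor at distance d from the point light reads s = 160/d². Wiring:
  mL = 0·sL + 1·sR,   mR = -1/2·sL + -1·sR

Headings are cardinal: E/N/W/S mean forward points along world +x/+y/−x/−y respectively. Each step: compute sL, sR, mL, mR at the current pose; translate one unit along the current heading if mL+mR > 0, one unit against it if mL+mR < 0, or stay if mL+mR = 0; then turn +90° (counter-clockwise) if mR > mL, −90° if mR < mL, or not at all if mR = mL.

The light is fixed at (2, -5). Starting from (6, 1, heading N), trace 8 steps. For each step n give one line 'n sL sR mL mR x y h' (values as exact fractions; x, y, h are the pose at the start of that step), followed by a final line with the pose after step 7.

n=0: pose=(6,1,N); sL=80/29, sR=80/37; mL=80/37, mR=-3800/1073; mL+mR=-40/29 → advance -1; mR−mL=-6120/1073 → turn -1·90°
n=1: pose=(6,0,E); sL=160/61, sR=160/41; mL=160/41, mR=-13040/2501; mL+mR=-80/61 → advance -1; mR−mL=-22800/2501 → turn -1·90°
n=2: pose=(5,0,S); sL=5, sR=8; mL=8, mR=-21/2; mL+mR=-5/2 → advance -1; mR−mL=-37/2 → turn -1·90°
n=3: pose=(5,1,W); sL=160/29, sR=160/53; mL=160/53, mR=-8880/1537; mL+mR=-80/29 → advance -1; mR−mL=-13520/1537 → turn -1·90°
n=4: pose=(6,1,N); sL=80/29, sR=80/37; mL=80/37, mR=-3800/1073; mL+mR=-40/29 → advance -1; mR−mL=-6120/1073 → turn -1·90°
n=5: pose=(6,0,E); sL=160/61, sR=160/41; mL=160/41, mR=-13040/2501; mL+mR=-80/61 → advance -1; mR−mL=-22800/2501 → turn -1·90°
n=6: pose=(5,0,S); sL=5, sR=8; mL=8, mR=-21/2; mL+mR=-5/2 → advance -1; mR−mL=-37/2 → turn -1·90°
n=7: pose=(5,1,W); sL=160/29, sR=160/53; mL=160/53, mR=-8880/1537; mL+mR=-80/29 → advance -1; mR−mL=-13520/1537 → turn -1·90°

0 80/29 80/37 80/37 -3800/1073 6 1 N
1 160/61 160/41 160/41 -13040/2501 6 0 E
2 5 8 8 -21/2 5 0 S
3 160/29 160/53 160/53 -8880/1537 5 1 W
4 80/29 80/37 80/37 -3800/1073 6 1 N
5 160/61 160/41 160/41 -13040/2501 6 0 E
6 5 8 8 -21/2 5 0 S
7 160/29 160/53 160/53 -8880/1537 5 1 W
final 6 1 N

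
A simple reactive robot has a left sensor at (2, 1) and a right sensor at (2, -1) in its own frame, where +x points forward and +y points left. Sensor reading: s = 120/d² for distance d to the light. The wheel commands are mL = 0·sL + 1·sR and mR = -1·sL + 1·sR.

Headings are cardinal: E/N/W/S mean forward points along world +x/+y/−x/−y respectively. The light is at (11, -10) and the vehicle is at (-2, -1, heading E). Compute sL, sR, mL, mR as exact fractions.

120/221 24/37 24/37 864/8177

left sensor world pos  = (0, 0); dL² = 221
right sensor world pos = (0, -2); dR² = 185
sL = 120/221 = 120/221
sR = 120/185 = 24/37
mL = 0·sL + 1·sR = 24/37
mR = -1·sL + 1·sR = 864/8177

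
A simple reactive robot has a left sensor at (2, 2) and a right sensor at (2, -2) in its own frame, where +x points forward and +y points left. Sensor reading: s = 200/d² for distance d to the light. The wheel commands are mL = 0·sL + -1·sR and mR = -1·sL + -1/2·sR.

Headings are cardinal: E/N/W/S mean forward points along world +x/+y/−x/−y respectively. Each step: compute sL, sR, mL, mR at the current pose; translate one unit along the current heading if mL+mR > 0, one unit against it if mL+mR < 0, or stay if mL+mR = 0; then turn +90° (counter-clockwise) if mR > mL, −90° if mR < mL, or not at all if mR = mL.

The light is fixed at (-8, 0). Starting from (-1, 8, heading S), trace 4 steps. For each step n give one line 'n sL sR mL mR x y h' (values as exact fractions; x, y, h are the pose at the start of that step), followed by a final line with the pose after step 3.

0 200/117 200/61 -200/61 -23900/7137 -1 8 S
1 100/37 100/73 -100/73 -9150/2701 -1 9 W
2 200/157 200/221 -200/221 -59900/34697 0 9 N
3 1 25/17 -25/17 -59/34 0 8 E
final -1 8 S

n=0: pose=(-1,8,S); sL=200/117, sR=200/61; mL=-200/61, mR=-23900/7137; mL+mR=-47300/7137 → advance -1; mR−mL=-500/7137 → turn -1·90°
n=1: pose=(-1,9,W); sL=100/37, sR=100/73; mL=-100/73, mR=-9150/2701; mL+mR=-12850/2701 → advance -1; mR−mL=-5450/2701 → turn -1·90°
n=2: pose=(0,9,N); sL=200/157, sR=200/221; mL=-200/221, mR=-59900/34697; mL+mR=-91300/34697 → advance -1; mR−mL=-28500/34697 → turn -1·90°
n=3: pose=(0,8,E); sL=1, sR=25/17; mL=-25/17, mR=-59/34; mL+mR=-109/34 → advance -1; mR−mL=-9/34 → turn -1·90°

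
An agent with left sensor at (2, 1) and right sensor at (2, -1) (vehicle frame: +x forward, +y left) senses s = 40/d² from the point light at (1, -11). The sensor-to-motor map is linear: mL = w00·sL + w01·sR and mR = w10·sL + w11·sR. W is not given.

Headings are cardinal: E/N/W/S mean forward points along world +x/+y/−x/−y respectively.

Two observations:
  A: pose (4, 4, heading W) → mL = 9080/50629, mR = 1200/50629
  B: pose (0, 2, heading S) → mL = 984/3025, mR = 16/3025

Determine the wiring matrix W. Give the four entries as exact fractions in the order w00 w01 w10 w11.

obs A: pose=(4,4,W) → sL=40/197, sR=40/257, mL=9080/50629, mR=1200/50629
obs B: pose=(0,2,S) → sL=40/121, sR=8/25, mL=984/3025, mR=16/3025
sensor matrix S = [[40/197, 40/257], [40/121, 8/25]]; det S = 414208/30630545
solve [mL_A; mL_B] = S·[w00; w01] and [mR_A; mR_B] = S·[w10; w11]:
  w00 = 1/2, w01 = 1/2, w10 = 1/2, w11 = -1/2

1/2 1/2 1/2 -1/2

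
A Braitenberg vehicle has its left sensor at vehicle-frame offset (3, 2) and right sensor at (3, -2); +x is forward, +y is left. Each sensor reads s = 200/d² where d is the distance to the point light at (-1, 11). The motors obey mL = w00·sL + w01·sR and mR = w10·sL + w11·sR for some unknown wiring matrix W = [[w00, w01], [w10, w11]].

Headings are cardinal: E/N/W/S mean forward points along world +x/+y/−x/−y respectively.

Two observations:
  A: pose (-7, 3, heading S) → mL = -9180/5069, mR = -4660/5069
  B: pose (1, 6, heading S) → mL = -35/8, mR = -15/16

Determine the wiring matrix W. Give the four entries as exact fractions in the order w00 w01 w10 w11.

-1/2 -1 -1 1/2

obs A: pose=(-7,3,S) → sL=200/137, sR=40/37, mL=-9180/5069, mR=-4660/5069
obs B: pose=(1,6,S) → sL=5/2, sR=25/8, mL=-35/8, mR=-15/16
sensor matrix S = [[200/137, 40/37], [5/2, 25/8]]; det S = 9425/5069
solve [mL_A; mL_B] = S·[w00; w01] and [mR_A; mR_B] = S·[w10; w11]:
  w00 = -1/2, w01 = -1, w10 = -1, w11 = 1/2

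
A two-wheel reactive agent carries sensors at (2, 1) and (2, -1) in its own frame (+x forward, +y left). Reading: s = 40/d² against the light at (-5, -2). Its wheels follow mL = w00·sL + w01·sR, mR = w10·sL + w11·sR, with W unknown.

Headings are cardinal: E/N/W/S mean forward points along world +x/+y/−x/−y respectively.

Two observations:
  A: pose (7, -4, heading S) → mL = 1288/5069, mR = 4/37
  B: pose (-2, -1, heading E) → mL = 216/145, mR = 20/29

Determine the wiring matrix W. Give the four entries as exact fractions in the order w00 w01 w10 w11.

obs A: pose=(7,-4,S) → sL=8/37, sR=40/137, mL=1288/5069, mR=4/37
obs B: pose=(-2,-1,E) → sL=40/29, sR=8/5, mL=216/145, mR=20/29
sensor matrix S = [[8/37, 40/137], [40/29, 8/5]]; det S = -41728/735005
solve [mL_A; mL_B] = S·[w00; w01] and [mR_A; mR_B] = S·[w10; w11]:
  w00 = 1/2, w01 = 1/2, w10 = 1/2, w11 = 0

1/2 1/2 1/2 0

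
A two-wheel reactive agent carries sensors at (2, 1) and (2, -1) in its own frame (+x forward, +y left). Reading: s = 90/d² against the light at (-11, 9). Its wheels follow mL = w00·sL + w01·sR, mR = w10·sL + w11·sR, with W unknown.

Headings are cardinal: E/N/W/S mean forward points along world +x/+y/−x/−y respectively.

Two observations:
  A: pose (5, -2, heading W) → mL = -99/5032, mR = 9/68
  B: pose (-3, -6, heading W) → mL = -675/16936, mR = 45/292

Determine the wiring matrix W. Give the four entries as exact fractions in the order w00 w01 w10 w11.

obs A: pose=(5,-2,W) → sL=9/34, sR=45/148, mL=-99/5032, mR=9/68
obs B: pose=(-3,-6,W) → sL=45/146, sR=45/116, mL=-675/16936, mR=45/292
sensor matrix S = [[9/34, 45/148], [45/146, 45/116]]; det S = 23895/2663186
solve [mL_A; mL_B] = S·[w00; w01] and [mR_A; mR_B] = S·[w10; w11]:
  w00 = 1/2, w01 = -1/2, w10 = 1/2, w11 = 0

1/2 -1/2 1/2 0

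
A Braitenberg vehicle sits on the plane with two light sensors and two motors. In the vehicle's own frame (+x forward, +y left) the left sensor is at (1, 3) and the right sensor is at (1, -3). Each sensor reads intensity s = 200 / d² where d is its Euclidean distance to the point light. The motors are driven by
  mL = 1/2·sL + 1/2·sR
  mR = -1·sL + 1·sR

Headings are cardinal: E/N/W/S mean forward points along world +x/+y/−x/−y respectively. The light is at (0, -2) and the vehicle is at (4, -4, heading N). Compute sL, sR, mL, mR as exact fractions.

left sensor world pos  = (1, -3); dL² = 2
right sensor world pos = (7, -3); dR² = 50
sL = 200/2 = 100
sR = 200/50 = 4
mL = 1/2·sL + 1/2·sR = 52
mR = -1·sL + 1·sR = -96

100 4 52 -96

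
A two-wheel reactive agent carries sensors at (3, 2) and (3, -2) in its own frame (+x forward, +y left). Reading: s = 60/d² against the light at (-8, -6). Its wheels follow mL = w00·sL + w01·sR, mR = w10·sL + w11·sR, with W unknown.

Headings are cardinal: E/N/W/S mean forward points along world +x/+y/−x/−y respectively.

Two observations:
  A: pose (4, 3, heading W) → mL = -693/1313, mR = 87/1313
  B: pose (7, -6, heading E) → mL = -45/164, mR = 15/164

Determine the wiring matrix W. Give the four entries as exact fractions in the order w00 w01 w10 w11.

obs A: pose=(4,3,W) → sL=6/13, sR=30/101, mL=-693/1313, mR=87/1313
obs B: pose=(7,-6,E) → sL=15/82, sR=15/82, mL=-45/164, mR=15/164
sensor matrix S = [[6/13, 30/101], [15/82, 15/82]]; det S = 1620/53833
solve [mL_A; mL_B] = S·[w00; w01] and [mR_A; mR_B] = S·[w10; w11]:
  w00 = -1/2, w01 = -1, w10 = -1/2, w11 = 1

-1/2 -1 -1/2 1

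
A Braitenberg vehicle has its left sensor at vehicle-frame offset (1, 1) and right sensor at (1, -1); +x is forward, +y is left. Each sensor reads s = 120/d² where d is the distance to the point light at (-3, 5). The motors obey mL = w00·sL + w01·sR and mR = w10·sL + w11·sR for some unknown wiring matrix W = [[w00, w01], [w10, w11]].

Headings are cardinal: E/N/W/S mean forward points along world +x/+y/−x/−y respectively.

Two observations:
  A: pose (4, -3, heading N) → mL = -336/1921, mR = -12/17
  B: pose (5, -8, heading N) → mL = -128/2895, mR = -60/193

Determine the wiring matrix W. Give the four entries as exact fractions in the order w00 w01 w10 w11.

obs A: pose=(4,-3,N) → sL=24/17, sR=120/113, mL=-336/1921, mR=-12/17
obs B: pose=(5,-8,N) → sL=120/193, sR=8/15, mL=-128/2895, mR=-60/193
sensor matrix S = [[24/17, 120/113], [120/193, 8/15]]; det S = 171776/1853765
solve [mL_A; mL_B] = S·[w00; w01] and [mR_A; mR_B] = S·[w10; w11]:
  w00 = -1/2, w01 = 1/2, w10 = -1/2, w11 = 0

-1/2 1/2 -1/2 0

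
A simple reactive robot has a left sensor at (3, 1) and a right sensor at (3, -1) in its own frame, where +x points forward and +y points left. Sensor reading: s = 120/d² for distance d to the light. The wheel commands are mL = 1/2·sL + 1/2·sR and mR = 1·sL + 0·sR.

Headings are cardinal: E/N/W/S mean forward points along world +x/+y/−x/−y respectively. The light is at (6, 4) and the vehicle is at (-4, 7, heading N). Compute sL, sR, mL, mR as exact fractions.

120/157 40/39 5480/6123 120/157

left sensor world pos  = (-5, 10); dL² = 157
right sensor world pos = (-3, 10); dR² = 117
sL = 120/157 = 120/157
sR = 120/117 = 40/39
mL = 1/2·sL + 1/2·sR = 5480/6123
mR = 1·sL + 0·sR = 120/157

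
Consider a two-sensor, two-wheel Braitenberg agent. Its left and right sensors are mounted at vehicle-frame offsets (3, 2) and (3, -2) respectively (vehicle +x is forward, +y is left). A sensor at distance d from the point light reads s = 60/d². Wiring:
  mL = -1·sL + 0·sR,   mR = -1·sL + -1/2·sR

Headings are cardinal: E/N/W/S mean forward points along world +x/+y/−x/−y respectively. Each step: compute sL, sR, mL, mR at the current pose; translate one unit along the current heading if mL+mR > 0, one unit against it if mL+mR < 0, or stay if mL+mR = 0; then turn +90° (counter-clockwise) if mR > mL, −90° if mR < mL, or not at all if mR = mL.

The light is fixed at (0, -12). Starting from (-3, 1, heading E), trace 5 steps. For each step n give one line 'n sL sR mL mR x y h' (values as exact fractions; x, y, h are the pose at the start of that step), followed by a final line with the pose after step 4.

0 4/15 60/121 -4/15 -934/1815 -3 1 E
1 15/26 15/34 -15/26 -705/884 -4 1 S
2 60/193 12/61 -60/193 -4818/11773 -4 2 W
3 30/157 6/29 -30/157 -1341/4553 -3 2 N
4 4/15 60/121 -4/15 -934/1815 -3 1 E
final -4 1 S

n=0: pose=(-3,1,E); sL=4/15, sR=60/121; mL=-4/15, mR=-934/1815; mL+mR=-1418/1815 → advance -1; mR−mL=-30/121 → turn -1·90°
n=1: pose=(-4,1,S); sL=15/26, sR=15/34; mL=-15/26, mR=-705/884; mL+mR=-1215/884 → advance -1; mR−mL=-15/68 → turn -1·90°
n=2: pose=(-4,2,W); sL=60/193, sR=12/61; mL=-60/193, mR=-4818/11773; mL+mR=-8478/11773 → advance -1; mR−mL=-6/61 → turn -1·90°
n=3: pose=(-3,2,N); sL=30/157, sR=6/29; mL=-30/157, mR=-1341/4553; mL+mR=-2211/4553 → advance -1; mR−mL=-3/29 → turn -1·90°
n=4: pose=(-3,1,E); sL=4/15, sR=60/121; mL=-4/15, mR=-934/1815; mL+mR=-1418/1815 → advance -1; mR−mL=-30/121 → turn -1·90°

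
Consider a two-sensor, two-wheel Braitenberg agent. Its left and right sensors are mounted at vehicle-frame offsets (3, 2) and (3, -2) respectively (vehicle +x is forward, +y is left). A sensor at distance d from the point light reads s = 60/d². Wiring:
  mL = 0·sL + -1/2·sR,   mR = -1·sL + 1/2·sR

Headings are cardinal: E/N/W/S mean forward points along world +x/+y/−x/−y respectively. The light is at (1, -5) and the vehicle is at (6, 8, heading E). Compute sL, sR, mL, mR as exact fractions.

left sensor world pos  = (9, 10); dL² = 289
right sensor world pos = (9, 6); dR² = 185
sL = 60/289 = 60/289
sR = 60/185 = 12/37
mL = 0·sL + -1/2·sR = -6/37
mR = -1·sL + 1/2·sR = -486/10693

60/289 12/37 -6/37 -486/10693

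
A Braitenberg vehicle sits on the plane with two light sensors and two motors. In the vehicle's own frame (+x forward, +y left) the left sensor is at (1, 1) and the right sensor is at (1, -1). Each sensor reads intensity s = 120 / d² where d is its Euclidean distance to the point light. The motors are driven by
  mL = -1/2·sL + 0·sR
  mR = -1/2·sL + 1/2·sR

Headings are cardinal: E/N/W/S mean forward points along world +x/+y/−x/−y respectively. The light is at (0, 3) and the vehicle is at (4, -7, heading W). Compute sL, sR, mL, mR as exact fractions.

left sensor world pos  = (3, -8); dL² = 130
right sensor world pos = (3, -6); dR² = 90
sL = 120/130 = 12/13
sR = 120/90 = 4/3
mL = -1/2·sL + 0·sR = -6/13
mR = -1/2·sL + 1/2·sR = 8/39

12/13 4/3 -6/13 8/39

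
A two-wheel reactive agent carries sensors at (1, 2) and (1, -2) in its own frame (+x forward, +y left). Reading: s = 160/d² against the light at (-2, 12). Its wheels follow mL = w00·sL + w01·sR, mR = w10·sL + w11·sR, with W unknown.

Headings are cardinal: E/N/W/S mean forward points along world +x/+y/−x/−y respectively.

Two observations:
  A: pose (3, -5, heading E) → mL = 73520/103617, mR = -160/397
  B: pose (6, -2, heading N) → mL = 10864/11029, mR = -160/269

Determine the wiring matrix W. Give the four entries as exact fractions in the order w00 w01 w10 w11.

obs A: pose=(3,-5,E) → sL=160/261, sR=160/397, mL=73520/103617, mR=-160/397
obs B: pose=(6,-2,N) → sL=32/41, sR=160/269, mL=10864/11029, mR=-160/269
sensor matrix S = [[160/261, 160/397], [32/41, 160/269]]; det S = 57221120/1142791893
solve [mL_A; mL_B] = S·[w00; w01] and [mR_A; mR_B] = S·[w10; w11]:
  w00 = 1/2, w01 = 1, w10 = 0, w11 = -1

1/2 1 0 -1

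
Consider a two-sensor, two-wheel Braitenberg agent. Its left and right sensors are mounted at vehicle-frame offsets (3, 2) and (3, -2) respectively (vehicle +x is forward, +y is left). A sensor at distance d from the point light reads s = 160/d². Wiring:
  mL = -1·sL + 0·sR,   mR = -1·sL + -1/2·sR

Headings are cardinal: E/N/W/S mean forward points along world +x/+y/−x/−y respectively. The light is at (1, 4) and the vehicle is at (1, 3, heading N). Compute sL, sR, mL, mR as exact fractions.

left sensor world pos  = (-1, 6); dL² = 8
right sensor world pos = (3, 6); dR² = 8
sL = 160/8 = 20
sR = 160/8 = 20
mL = -1·sL + 0·sR = -20
mR = -1·sL + -1/2·sR = -30

20 20 -20 -30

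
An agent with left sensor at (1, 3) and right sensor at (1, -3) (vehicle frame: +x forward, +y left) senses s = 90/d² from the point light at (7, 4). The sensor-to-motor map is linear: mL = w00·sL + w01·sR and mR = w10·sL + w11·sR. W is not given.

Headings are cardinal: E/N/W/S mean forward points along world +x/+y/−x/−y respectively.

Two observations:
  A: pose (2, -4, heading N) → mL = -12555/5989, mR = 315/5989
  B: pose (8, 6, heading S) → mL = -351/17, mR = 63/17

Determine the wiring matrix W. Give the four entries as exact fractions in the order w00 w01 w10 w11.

obs A: pose=(2,-4,N) → sL=90/113, sR=90/53, mL=-12555/5989, mR=315/5989
obs B: pose=(8,6,S) → sL=90/17, sR=18, mL=-351/17, mR=63/17
sensor matrix S = [[90/113, 90/53], [90/17, 18]]; det S = 544320/101813
solve [mL_A; mL_B] = S·[w00; w01] and [mR_A; mR_B] = S·[w10; w11]:
  w00 = -1/2, w01 = -1, w10 = -1, w11 = 1/2

-1/2 -1 -1 1/2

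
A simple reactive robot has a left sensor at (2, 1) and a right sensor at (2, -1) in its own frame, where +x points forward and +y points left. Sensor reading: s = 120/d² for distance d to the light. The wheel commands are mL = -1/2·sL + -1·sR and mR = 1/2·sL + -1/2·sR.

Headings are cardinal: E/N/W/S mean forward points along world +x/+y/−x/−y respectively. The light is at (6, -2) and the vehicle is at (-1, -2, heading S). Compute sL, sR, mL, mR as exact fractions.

left sensor world pos  = (0, -4); dL² = 40
right sensor world pos = (-2, -4); dR² = 68
sL = 120/40 = 3
sR = 120/68 = 30/17
mL = -1/2·sL + -1·sR = -111/34
mR = 1/2·sL + -1/2·sR = 21/34

3 30/17 -111/34 21/34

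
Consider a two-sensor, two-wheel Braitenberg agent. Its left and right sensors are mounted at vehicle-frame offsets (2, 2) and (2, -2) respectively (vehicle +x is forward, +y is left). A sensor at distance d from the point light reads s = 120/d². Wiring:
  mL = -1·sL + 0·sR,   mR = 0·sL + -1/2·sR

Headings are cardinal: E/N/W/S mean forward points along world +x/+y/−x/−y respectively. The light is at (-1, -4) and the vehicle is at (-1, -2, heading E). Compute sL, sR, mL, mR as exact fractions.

left sensor world pos  = (1, 0); dL² = 20
right sensor world pos = (1, -4); dR² = 4
sL = 120/20 = 6
sR = 120/4 = 30
mL = -1·sL + 0·sR = -6
mR = 0·sL + -1/2·sR = -15

6 30 -6 -15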